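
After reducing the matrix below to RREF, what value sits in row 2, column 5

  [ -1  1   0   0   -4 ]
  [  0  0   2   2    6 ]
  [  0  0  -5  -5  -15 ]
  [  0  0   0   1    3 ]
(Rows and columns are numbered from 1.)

0

R1 → -1·R1
  [ 1  -1   0   0    4 ]
  [ 0   0   2   2    6 ]
  [ 0   0  -5  -5  -15 ]
  [ 0   0   0   1    3 ]
R2 → 1/2·R2
  [ 1  -1   0   0    4 ]
  [ 0   0   1   1    3 ]
  [ 0   0  -5  -5  -15 ]
  [ 0   0   0   1    3 ]
R3 → R3 + 5·R2
  [ 1  -1  0  0  4 ]
  [ 0   0  1  1  3 ]
  [ 0   0  0  0  0 ]
  [ 0   0  0  1  3 ]
R3 <-> R4
  [ 1  -1  0  0  4 ]
  [ 0   0  1  1  3 ]
  [ 0   0  0  1  3 ]
  [ 0   0  0  0  0 ]
R2 → R2 − R3
  [ 1  -1  0  0  4 ]
  [ 0   0  1  0  0 ]
  [ 0   0  0  1  3 ]
  [ 0   0  0  0  0 ]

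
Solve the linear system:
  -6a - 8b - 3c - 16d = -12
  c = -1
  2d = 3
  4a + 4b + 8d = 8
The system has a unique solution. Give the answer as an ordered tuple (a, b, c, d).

(1/2, -3/2, -1, 3/2)

Form the augmented matrix and row-reduce:
  [ -6  -8  -3  -16  |  -12 ]
  [  0   0   1    0  |   -1 ]
  [  0   0   0    2  |    3 ]
  [  4   4   0    8  |    8 ]
Multiply R1 by -1/6.
  [ 1  4/3  1/2  8/3  |   2 ]
  [ 0    0    1    0  |  -1 ]
  [ 0    0    0    2  |   3 ]
  [ 4    4    0    8  |   8 ]
Subtract 4 times R1 from R4.
  [ 1   4/3  1/2   8/3  |   2 ]
  [ 0     0    1     0  |  -1 ]
  [ 0     0    0     2  |   3 ]
  [ 0  -4/3   -2  -8/3  |   0 ]
Swap R2 and R4.
  [ 1   4/3  1/2   8/3  |   2 ]
  [ 0  -4/3   -2  -8/3  |   0 ]
  [ 0     0    0     2  |   3 ]
  [ 0     0    1     0  |  -1 ]
Multiply R2 by -3/4.
  [ 1  4/3  1/2  8/3  |   2 ]
  [ 0    1  3/2    2  |   0 ]
  [ 0    0    0    2  |   3 ]
  [ 0    0    1    0  |  -1 ]
Swap R3 and R4.
  [ 1  4/3  1/2  8/3  |   2 ]
  [ 0    1  3/2    2  |   0 ]
  [ 0    0    1    0  |  -1 ]
  [ 0    0    0    2  |   3 ]
Multiply R4 by 1/2.
  [ 1  4/3  1/2  8/3  |    2 ]
  [ 0    1  3/2    2  |    0 ]
  [ 0    0    1    0  |   -1 ]
  [ 0    0    0    1  |  3/2 ]
Subtract 2 times R4 from R2.
  [ 1  4/3  1/2  8/3  |    2 ]
  [ 0    1  3/2    0  |   -3 ]
  [ 0    0    1    0  |   -1 ]
  [ 0    0    0    1  |  3/2 ]
Subtract 8/3 times R4 from R1.
  [ 1  4/3  1/2  0  |   -2 ]
  [ 0    1  3/2  0  |   -3 ]
  [ 0    0    1  0  |   -1 ]
  [ 0    0    0  1  |  3/2 ]
Subtract 3/2 times R3 from R2.
  [ 1  4/3  1/2  0  |    -2 ]
  [ 0    1    0  0  |  -3/2 ]
  [ 0    0    1  0  |    -1 ]
  [ 0    0    0  1  |   3/2 ]
Subtract 1/2 times R3 from R1.
  [ 1  4/3  0  0  |  -3/2 ]
  [ 0    1  0  0  |  -3/2 ]
  [ 0    0  1  0  |    -1 ]
  [ 0    0  0  1  |   3/2 ]
Subtract 4/3 times R2 from R1.
  [ 1  0  0  0  |   1/2 ]
  [ 0  1  0  0  |  -3/2 ]
  [ 0  0  1  0  |    -1 ]
  [ 0  0  0  1  |   3/2 ]
Reading off the last column: a = 1/2, b = -3/2, c = -1, d = 3/2.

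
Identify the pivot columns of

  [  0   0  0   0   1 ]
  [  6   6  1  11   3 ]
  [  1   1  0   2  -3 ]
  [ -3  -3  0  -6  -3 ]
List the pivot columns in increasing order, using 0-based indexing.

Swap R1 and R2.
Multiply R1 by 1/6.
Subtract R1 from R3.
Add 3 times R1 to R4.
Swap R2 and R3.
Multiply R2 by -6.
Subtract 1/2 times R2 from R4.
Add 12 times R3 to R4.
Subtract 21 times R3 from R2.
Subtract 1/2 times R3 from R1.
Subtract 1/6 times R2 from R1.
Pivot columns are the columns containing a leading 1.

0, 2, 4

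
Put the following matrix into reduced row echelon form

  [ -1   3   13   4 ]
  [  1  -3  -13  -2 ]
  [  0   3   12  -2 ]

[[1, 0, -1, 0], [0, 1, 4, 0], [0, 0, 0, 1]]

R1 := -1·R1
  [ 1  -3  -13  -4 ]
  [ 1  -3  -13  -2 ]
  [ 0   3   12  -2 ]
R2 := R2 − R1
  [ 1  -3  -13  -4 ]
  [ 0   0    0   2 ]
  [ 0   3   12  -2 ]
R2 ↔ R3
  [ 1  -3  -13  -4 ]
  [ 0   3   12  -2 ]
  [ 0   0    0   2 ]
R2 := 1/3·R2
  [ 1  -3  -13    -4 ]
  [ 0   1    4  -2/3 ]
  [ 0   0    0     2 ]
R3 := 1/2·R3
  [ 1  -3  -13    -4 ]
  [ 0   1    4  -2/3 ]
  [ 0   0    0     1 ]
R2 := R2 + 2/3·R3
  [ 1  -3  -13  -4 ]
  [ 0   1    4   0 ]
  [ 0   0    0   1 ]
R1 := R1 + 4·R3
  [ 1  -3  -13  0 ]
  [ 0   1    4  0 ]
  [ 0   0    0  1 ]
R1 := R1 + 3·R2
  [ 1  0  -1  0 ]
  [ 0  1   4  0 ]
  [ 0  0   0  1 ]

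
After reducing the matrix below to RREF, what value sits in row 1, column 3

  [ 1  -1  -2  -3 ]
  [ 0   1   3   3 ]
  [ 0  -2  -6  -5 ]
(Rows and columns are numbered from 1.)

Add 2 times R2 to R3.
  [ 1  -1  -2  -3 ]
  [ 0   1   3   3 ]
  [ 0   0   0   1 ]
Subtract 3 times R3 from R2.
  [ 1  -1  -2  -3 ]
  [ 0   1   3   0 ]
  [ 0   0   0   1 ]
Add 3 times R3 to R1.
  [ 1  -1  -2  0 ]
  [ 0   1   3  0 ]
  [ 0   0   0  1 ]
Add R2 to R1.
  [ 1  0  1  0 ]
  [ 0  1  3  0 ]
  [ 0  0  0  1 ]

1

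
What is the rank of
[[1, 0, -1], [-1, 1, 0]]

rank = 2

ρ2 ← ρ2 + ρ1
  [ 1  0  -1 ]
  [ 0  1  -1 ]
The reduced form has 2 nonzero rows.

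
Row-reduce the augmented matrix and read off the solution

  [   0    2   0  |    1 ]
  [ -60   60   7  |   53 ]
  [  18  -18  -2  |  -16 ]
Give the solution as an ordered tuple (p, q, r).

R1 ↔ R2
  [ -60   60   7  |   53 ]
  [   0    2   0  |    1 ]
  [  18  -18  -2  |  -16 ]
R1 := -1/60·R1
  [  1   -1  -7/60  |  -53/60 ]
  [  0    2      0  |       1 ]
  [ 18  -18     -2  |     -16 ]
R3 := R3 − 18·R1
  [ 1  -1  -7/60  |  -53/60 ]
  [ 0   2      0  |       1 ]
  [ 0   0   1/10  |   -1/10 ]
R2 := 1/2·R2
  [ 1  -1  -7/60  |  -53/60 ]
  [ 0   1      0  |     1/2 ]
  [ 0   0   1/10  |   -1/10 ]
R3 := 10·R3
  [ 1  -1  -7/60  |  -53/60 ]
  [ 0   1      0  |     1/2 ]
  [ 0   0      1  |      -1 ]
R1 := R1 + 7/60·R3
  [ 1  -1  0  |   -1 ]
  [ 0   1  0  |  1/2 ]
  [ 0   0  1  |   -1 ]
R1 := R1 + R2
  [ 1  0  0  |  -1/2 ]
  [ 0  1  0  |   1/2 ]
  [ 0  0  1  |    -1 ]
Reading off the last column: p = -1/2, q = 1/2, r = -1.

(-1/2, 1/2, -1)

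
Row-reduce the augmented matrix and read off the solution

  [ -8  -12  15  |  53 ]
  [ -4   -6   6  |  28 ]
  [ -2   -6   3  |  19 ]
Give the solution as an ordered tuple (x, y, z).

Multiply ρ1 by -1/8.
Add 4 times ρ1 to ρ2.
Add 2 times ρ1 to ρ3.
Swap ρ2 and ρ3.
Multiply ρ2 by -1/3.
Multiply ρ3 by -2/3.
Subtract 1/4 times ρ3 from ρ2.
Add 15/8 times ρ3 to ρ1.
Subtract 3/2 times ρ2 from ρ1.
Reading off the last column: x = -6, y = -5/3, z = -1.

(-6, -5/3, -1)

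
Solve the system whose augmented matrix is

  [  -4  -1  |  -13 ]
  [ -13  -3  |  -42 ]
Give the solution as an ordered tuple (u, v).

R1 := -1/4·R1
  [   1  1/4  |  13/4 ]
  [ -13   -3  |   -42 ]
R2 := R2 + 13·R1
  [ 1  1/4  |  13/4 ]
  [ 0  1/4  |   1/4 ]
R2 := 4·R2
  [ 1  1/4  |  13/4 ]
  [ 0    1  |     1 ]
R1 := R1 − 1/4·R2
  [ 1  0  |  3 ]
  [ 0  1  |  1 ]
Reading off the last column: u = 3, v = 1.

(3, 1)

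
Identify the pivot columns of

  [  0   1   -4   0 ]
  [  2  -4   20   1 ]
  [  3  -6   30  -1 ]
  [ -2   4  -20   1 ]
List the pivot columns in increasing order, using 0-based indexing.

0, 1, 3

R1 <-> R2
  [  2  -4   20   1 ]
  [  0   1   -4   0 ]
  [  3  -6   30  -1 ]
  [ -2   4  -20   1 ]
R1 → 1/2·R1
  [  1  -2   10  1/2 ]
  [  0   1   -4    0 ]
  [  3  -6   30   -1 ]
  [ -2   4  -20    1 ]
R3 → R3 − 3·R1
  [  1  -2   10   1/2 ]
  [  0   1   -4     0 ]
  [  0   0    0  -5/2 ]
  [ -2   4  -20     1 ]
R4 → R4 + 2·R1
  [ 1  -2  10   1/2 ]
  [ 0   1  -4     0 ]
  [ 0   0   0  -5/2 ]
  [ 0   0   0     2 ]
R3 → -2/5·R3
  [ 1  -2  10  1/2 ]
  [ 0   1  -4    0 ]
  [ 0   0   0    1 ]
  [ 0   0   0    2 ]
R4 → R4 − 2·R3
  [ 1  -2  10  1/2 ]
  [ 0   1  -4    0 ]
  [ 0   0   0    1 ]
  [ 0   0   0    0 ]
R1 → R1 − 1/2·R3
  [ 1  -2  10  0 ]
  [ 0   1  -4  0 ]
  [ 0   0   0  1 ]
  [ 0   0   0  0 ]
R1 → R1 + 2·R2
  [ 1  0   2  0 ]
  [ 0  1  -4  0 ]
  [ 0  0   0  1 ]
  [ 0  0   0  0 ]
Pivot columns are the columns containing a leading 1.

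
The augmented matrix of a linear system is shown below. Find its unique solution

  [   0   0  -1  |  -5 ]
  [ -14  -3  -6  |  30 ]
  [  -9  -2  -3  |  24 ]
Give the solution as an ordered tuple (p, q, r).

(-3, -6, 5)

R1 <-> R2
  [ -14  -3  -6  |  30 ]
  [   0   0  -1  |  -5 ]
  [  -9  -2  -3  |  24 ]
R1 ← -1/14·R1
  [  1  3/14  3/7  |  -15/7 ]
  [  0     0   -1  |     -5 ]
  [ -9    -2   -3  |     24 ]
R3 ← R3 + 9·R1
  [ 1   3/14  3/7  |  -15/7 ]
  [ 0      0   -1  |     -5 ]
  [ 0  -1/14  6/7  |   33/7 ]
R2 <-> R3
  [ 1   3/14  3/7  |  -15/7 ]
  [ 0  -1/14  6/7  |   33/7 ]
  [ 0      0   -1  |     -5 ]
R2 ← -14·R2
  [ 1  3/14  3/7  |  -15/7 ]
  [ 0     1  -12  |    -66 ]
  [ 0     0   -1  |     -5 ]
R3 ← -1·R3
  [ 1  3/14  3/7  |  -15/7 ]
  [ 0     1  -12  |    -66 ]
  [ 0     0    1  |      5 ]
R2 ← R2 + 12·R3
  [ 1  3/14  3/7  |  -15/7 ]
  [ 0     1    0  |     -6 ]
  [ 0     0    1  |      5 ]
R1 ← R1 − 3/7·R3
  [ 1  3/14  0  |  -30/7 ]
  [ 0     1  0  |     -6 ]
  [ 0     0  1  |      5 ]
R1 ← R1 − 3/14·R2
  [ 1  0  0  |  -3 ]
  [ 0  1  0  |  -6 ]
  [ 0  0  1  |   5 ]
Reading off the last column: p = -3, q = -6, r = 5.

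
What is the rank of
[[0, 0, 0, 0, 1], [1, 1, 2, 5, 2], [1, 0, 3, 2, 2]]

rank = 3

r1 <=> r2
  [ 1  1  2  5  2 ]
  [ 0  0  0  0  1 ]
  [ 1  0  3  2  2 ]
r3 ← r3 − r1
  [ 1   1  2   5  2 ]
  [ 0   0  0   0  1 ]
  [ 0  -1  1  -3  0 ]
r2 <=> r3
  [ 1   1  2   5  2 ]
  [ 0  -1  1  -3  0 ]
  [ 0   0  0   0  1 ]
r2 ← -1·r2
  [ 1  1   2  5  2 ]
  [ 0  1  -1  3  0 ]
  [ 0  0   0  0  1 ]
r1 ← r1 − 2·r3
  [ 1  1   2  5  0 ]
  [ 0  1  -1  3  0 ]
  [ 0  0   0  0  1 ]
r1 ← r1 − r2
  [ 1  0   3  2  0 ]
  [ 0  1  -1  3  0 ]
  [ 0  0   0  0  1 ]
The reduced form has 3 nonzero rows.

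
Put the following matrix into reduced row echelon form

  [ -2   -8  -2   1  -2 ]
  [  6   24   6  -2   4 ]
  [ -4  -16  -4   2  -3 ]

ρ1 ← -1/2·ρ1
  [  1    4   1  -1/2   1 ]
  [  6   24   6    -2   4 ]
  [ -4  -16  -4     2  -3 ]
ρ2 ← ρ2 − 6·ρ1
  [  1    4   1  -1/2   1 ]
  [  0    0   0     1  -2 ]
  [ -4  -16  -4     2  -3 ]
ρ3 ← ρ3 + 4·ρ1
  [ 1  4  1  -1/2   1 ]
  [ 0  0  0     1  -2 ]
  [ 0  0  0     0   1 ]
ρ2 ← ρ2 + 2·ρ3
  [ 1  4  1  -1/2  1 ]
  [ 0  0  0     1  0 ]
  [ 0  0  0     0  1 ]
ρ1 ← ρ1 − ρ3
  [ 1  4  1  -1/2  0 ]
  [ 0  0  0     1  0 ]
  [ 0  0  0     0  1 ]
ρ1 ← ρ1 + 1/2·ρ2
  [ 1  4  1  0  0 ]
  [ 0  0  0  1  0 ]
  [ 0  0  0  0  1 ]

[[1, 4, 1, 0, 0], [0, 0, 0, 1, 0], [0, 0, 0, 0, 1]]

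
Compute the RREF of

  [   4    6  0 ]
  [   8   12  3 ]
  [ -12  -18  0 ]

[[1, 3/2, 0], [0, 0, 1], [0, 0, 0]]

ρ1 → 1/4·ρ1
  [   1  3/2  0 ]
  [   8   12  3 ]
  [ -12  -18  0 ]
ρ2 → ρ2 − 8·ρ1
  [   1  3/2  0 ]
  [   0    0  3 ]
  [ -12  -18  0 ]
ρ3 → ρ3 + 12·ρ1
  [ 1  3/2  0 ]
  [ 0    0  3 ]
  [ 0    0  0 ]
ρ2 → 1/3·ρ2
  [ 1  3/2  0 ]
  [ 0    0  1 ]
  [ 0    0  0 ]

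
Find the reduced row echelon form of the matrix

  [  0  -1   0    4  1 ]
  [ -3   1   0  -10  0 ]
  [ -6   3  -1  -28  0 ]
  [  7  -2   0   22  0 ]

[[1, 0, 0, 2, 0], [0, 1, 0, -4, 0], [0, 0, 1, 4, 0], [0, 0, 0, 0, 1]]

Swap R1 and R2.
Multiply R1 by -1/3.
Add 6 times R1 to R3.
Subtract 7 times R1 from R4.
Multiply R2 by -1.
Subtract R2 from R3.
Subtract 1/3 times R2 from R4.
Multiply R3 by -1.
Multiply R4 by 3.
Add R4 to R3.
Add R4 to R2.
Add 1/3 times R2 to R1.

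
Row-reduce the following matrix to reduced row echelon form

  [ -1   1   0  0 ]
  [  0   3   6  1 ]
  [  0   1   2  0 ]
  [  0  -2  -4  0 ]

r1 := -1·r1
  [ 1  -1   0  0 ]
  [ 0   3   6  1 ]
  [ 0   1   2  0 ]
  [ 0  -2  -4  0 ]
r2 := 1/3·r2
  [ 1  -1   0    0 ]
  [ 0   1   2  1/3 ]
  [ 0   1   2    0 ]
  [ 0  -2  -4    0 ]
r3 := r3 − r2
  [ 1  -1   0     0 ]
  [ 0   1   2   1/3 ]
  [ 0   0   0  -1/3 ]
  [ 0  -2  -4     0 ]
r4 := r4 + 2·r2
  [ 1  -1  0     0 ]
  [ 0   1  2   1/3 ]
  [ 0   0  0  -1/3 ]
  [ 0   0  0   2/3 ]
r3 := -3·r3
  [ 1  -1  0    0 ]
  [ 0   1  2  1/3 ]
  [ 0   0  0    1 ]
  [ 0   0  0  2/3 ]
r4 := r4 − 2/3·r3
  [ 1  -1  0    0 ]
  [ 0   1  2  1/3 ]
  [ 0   0  0    1 ]
  [ 0   0  0    0 ]
r2 := r2 − 1/3·r3
  [ 1  -1  0  0 ]
  [ 0   1  2  0 ]
  [ 0   0  0  1 ]
  [ 0   0  0  0 ]
r1 := r1 + r2
  [ 1  0  2  0 ]
  [ 0  1  2  0 ]
  [ 0  0  0  1 ]
  [ 0  0  0  0 ]

[[1, 0, 2, 0], [0, 1, 2, 0], [0, 0, 0, 1], [0, 0, 0, 0]]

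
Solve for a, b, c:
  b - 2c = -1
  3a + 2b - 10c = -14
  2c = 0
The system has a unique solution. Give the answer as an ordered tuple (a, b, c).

(-4, -1, 0)

Form the augmented matrix and row-reduce:
  [ 0  1   -2  |   -1 ]
  [ 3  2  -10  |  -14 ]
  [ 0  0    2  |    0 ]
R1 <-> R2
R1 -> 1/3·R1
R3 -> 1/2·R3
R2 -> R2 + 2·R3
R1 -> R1 + 10/3·R3
R1 -> R1 − 2/3·R2
Reading off the last column: a = -4, b = -1, c = 0.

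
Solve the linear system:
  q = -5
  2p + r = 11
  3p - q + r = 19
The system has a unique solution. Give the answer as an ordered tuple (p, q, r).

Form the augmented matrix and row-reduce:
  [ 0   1  0  |  -5 ]
  [ 2   0  1  |  11 ]
  [ 3  -1  1  |  19 ]
ρ1 <-> ρ2
ρ1 := 1/2·ρ1
ρ3 := ρ3 − 3·ρ1
ρ3 := ρ3 + ρ2
ρ3 := -2·ρ3
ρ1 := ρ1 − 1/2·ρ3
Reading off the last column: p = 3, q = -5, r = 5.

(3, -5, 5)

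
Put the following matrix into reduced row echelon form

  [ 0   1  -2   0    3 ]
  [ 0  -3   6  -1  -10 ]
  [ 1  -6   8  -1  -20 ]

ρ1 <-> ρ3
ρ2 := -1/3·ρ2
ρ3 := ρ3 − ρ2
ρ3 := -3·ρ3
ρ2 := ρ2 − 1/3·ρ3
ρ1 := ρ1 + ρ3
ρ1 := ρ1 + 6·ρ2

[[1, 0, -4, 0, -1], [0, 1, -2, 0, 3], [0, 0, 0, 1, 1]]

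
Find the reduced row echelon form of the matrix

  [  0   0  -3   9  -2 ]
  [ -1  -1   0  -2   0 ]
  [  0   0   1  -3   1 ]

[[1, 1, 0, 2, 0], [0, 0, 1, -3, 0], [0, 0, 0, 0, 1]]

Swap R1 and R2.
Multiply R1 by -1.
Multiply R2 by -1/3.
Subtract R2 from R3.
Multiply R3 by 3.
Subtract 2/3 times R3 from R2.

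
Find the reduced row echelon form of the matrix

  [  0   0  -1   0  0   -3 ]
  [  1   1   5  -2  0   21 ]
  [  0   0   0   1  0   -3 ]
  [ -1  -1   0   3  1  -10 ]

[[1, 1, 0, 0, 0, 0], [0, 0, 1, 0, 0, 3], [0, 0, 0, 1, 0, -3], [0, 0, 0, 0, 1, -1]]

R1 <-> R2
  [  1   1   5  -2  0   21 ]
  [  0   0  -1   0  0   -3 ]
  [  0   0   0   1  0   -3 ]
  [ -1  -1   0   3  1  -10 ]
R4 → R4 + R1
  [ 1  1   5  -2  0  21 ]
  [ 0  0  -1   0  0  -3 ]
  [ 0  0   0   1  0  -3 ]
  [ 0  0   5   1  1  11 ]
R2 → -1·R2
  [ 1  1  5  -2  0  21 ]
  [ 0  0  1   0  0   3 ]
  [ 0  0  0   1  0  -3 ]
  [ 0  0  5   1  1  11 ]
R4 → R4 − 5·R2
  [ 1  1  5  -2  0  21 ]
  [ 0  0  1   0  0   3 ]
  [ 0  0  0   1  0  -3 ]
  [ 0  0  0   1  1  -4 ]
R4 → R4 − R3
  [ 1  1  5  -2  0  21 ]
  [ 0  0  1   0  0   3 ]
  [ 0  0  0   1  0  -3 ]
  [ 0  0  0   0  1  -1 ]
R1 → R1 + 2·R3
  [ 1  1  5  0  0  15 ]
  [ 0  0  1  0  0   3 ]
  [ 0  0  0  1  0  -3 ]
  [ 0  0  0  0  1  -1 ]
R1 → R1 − 5·R2
  [ 1  1  0  0  0   0 ]
  [ 0  0  1  0  0   3 ]
  [ 0  0  0  1  0  -3 ]
  [ 0  0  0  0  1  -1 ]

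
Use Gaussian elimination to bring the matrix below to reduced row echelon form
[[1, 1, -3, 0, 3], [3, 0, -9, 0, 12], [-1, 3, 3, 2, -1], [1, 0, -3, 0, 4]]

[[1, 0, -3, 0, 4], [0, 1, 0, 0, -1], [0, 0, 0, 1, 3], [0, 0, 0, 0, 0]]

R2 := R2 − 3·R1
R3 := R3 + R1
R4 := R4 − R1
R2 := -1/3·R2
R3 := R3 − 4·R2
R4 := R4 + R2
R3 := 1/2·R3
R1 := R1 − R2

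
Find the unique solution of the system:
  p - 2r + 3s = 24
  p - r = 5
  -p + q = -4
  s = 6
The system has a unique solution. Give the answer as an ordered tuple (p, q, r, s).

Form the augmented matrix and row-reduce:
  [  1  0  -2  3  |  24 ]
  [  1  0  -1  0  |   5 ]
  [ -1  1   0  0  |  -4 ]
  [  0  0   0  1  |   6 ]
r2 → r2 − r1
  [  1  0  -2   3  |   24 ]
  [  0  0   1  -3  |  -19 ]
  [ -1  1   0   0  |   -4 ]
  [  0  0   0   1  |    6 ]
r3 → r3 + r1
  [ 1  0  -2   3  |   24 ]
  [ 0  0   1  -3  |  -19 ]
  [ 0  1  -2   3  |   20 ]
  [ 0  0   0   1  |    6 ]
r2 <-> r3
  [ 1  0  -2   3  |   24 ]
  [ 0  1  -2   3  |   20 ]
  [ 0  0   1  -3  |  -19 ]
  [ 0  0   0   1  |    6 ]
r3 → r3 + 3·r4
  [ 1  0  -2  3  |  24 ]
  [ 0  1  -2  3  |  20 ]
  [ 0  0   1  0  |  -1 ]
  [ 0  0   0  1  |   6 ]
r2 → r2 − 3·r4
  [ 1  0  -2  3  |  24 ]
  [ 0  1  -2  0  |   2 ]
  [ 0  0   1  0  |  -1 ]
  [ 0  0   0  1  |   6 ]
r1 → r1 − 3·r4
  [ 1  0  -2  0  |   6 ]
  [ 0  1  -2  0  |   2 ]
  [ 0  0   1  0  |  -1 ]
  [ 0  0   0  1  |   6 ]
r2 → r2 + 2·r3
  [ 1  0  -2  0  |   6 ]
  [ 0  1   0  0  |   0 ]
  [ 0  0   1  0  |  -1 ]
  [ 0  0   0  1  |   6 ]
r1 → r1 + 2·r3
  [ 1  0  0  0  |   4 ]
  [ 0  1  0  0  |   0 ]
  [ 0  0  1  0  |  -1 ]
  [ 0  0  0  1  |   6 ]
Reading off the last column: p = 4, q = 0, r = -1, s = 6.

(4, 0, -1, 6)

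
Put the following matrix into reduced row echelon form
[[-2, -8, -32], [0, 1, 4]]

r1 → -1/2·r1
  [ 1  4  16 ]
  [ 0  1   4 ]
r1 → r1 − 4·r2
  [ 1  0  0 ]
  [ 0  1  4 ]

[[1, 0, 0], [0, 1, 4]]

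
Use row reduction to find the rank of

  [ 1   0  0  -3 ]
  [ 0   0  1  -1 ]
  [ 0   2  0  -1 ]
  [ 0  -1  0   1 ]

r2 <=> r3
r2 -> 1/2·r2
r4 -> r4 + r2
r4 -> 2·r4
r3 -> r3 + r4
r2 -> r2 + 1/2·r4
r1 -> r1 + 3·r4
The reduced form has 4 nonzero rows.

rank = 4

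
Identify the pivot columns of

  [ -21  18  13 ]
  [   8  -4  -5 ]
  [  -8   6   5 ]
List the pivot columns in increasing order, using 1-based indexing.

1, 2, 3

ρ1 := -1/21·ρ1
  [  1  -6/7  -13/21 ]
  [  8    -4      -5 ]
  [ -8     6       5 ]
ρ2 := ρ2 − 8·ρ1
  [  1  -6/7  -13/21 ]
  [  0  20/7   -1/21 ]
  [ -8     6       5 ]
ρ3 := ρ3 + 8·ρ1
  [ 1  -6/7  -13/21 ]
  [ 0  20/7   -1/21 ]
  [ 0  -6/7    1/21 ]
ρ2 := 7/20·ρ2
  [ 1  -6/7  -13/21 ]
  [ 0     1   -1/60 ]
  [ 0  -6/7    1/21 ]
ρ3 := ρ3 + 6/7·ρ2
  [ 1  -6/7  -13/21 ]
  [ 0     1   -1/60 ]
  [ 0     0    1/30 ]
ρ3 := 30·ρ3
  [ 1  -6/7  -13/21 ]
  [ 0     1   -1/60 ]
  [ 0     0       1 ]
ρ2 := ρ2 + 1/60·ρ3
  [ 1  -6/7  -13/21 ]
  [ 0     1       0 ]
  [ 0     0       1 ]
ρ1 := ρ1 + 13/21·ρ3
  [ 1  -6/7  0 ]
  [ 0     1  0 ]
  [ 0     0  1 ]
ρ1 := ρ1 + 6/7·ρ2
  [ 1  0  0 ]
  [ 0  1  0 ]
  [ 0  0  1 ]
Pivot columns are the columns containing a leading 1.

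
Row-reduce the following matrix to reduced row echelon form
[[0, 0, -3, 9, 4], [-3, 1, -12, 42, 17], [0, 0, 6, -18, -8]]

ρ1 <=> ρ2
  [ -3  1  -12   42  17 ]
  [  0  0   -3    9   4 ]
  [  0  0    6  -18  -8 ]
ρ1 ← -1/3·ρ1
  [ 1  -1/3   4  -14  -17/3 ]
  [ 0     0  -3    9      4 ]
  [ 0     0   6  -18     -8 ]
ρ2 ← -1/3·ρ2
  [ 1  -1/3  4  -14  -17/3 ]
  [ 0     0  1   -3   -4/3 ]
  [ 0     0  6  -18     -8 ]
ρ3 ← ρ3 − 6·ρ2
  [ 1  -1/3  4  -14  -17/3 ]
  [ 0     0  1   -3   -4/3 ]
  [ 0     0  0    0      0 ]
ρ1 ← ρ1 − 4·ρ2
  [ 1  -1/3  0  -2  -1/3 ]
  [ 0     0  1  -3  -4/3 ]
  [ 0     0  0   0     0 ]

[[1, -1/3, 0, -2, -1/3], [0, 0, 1, -3, -4/3], [0, 0, 0, 0, 0]]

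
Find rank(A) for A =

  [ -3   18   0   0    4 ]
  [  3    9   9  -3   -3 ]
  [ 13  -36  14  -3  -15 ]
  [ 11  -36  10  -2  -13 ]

rank = 4

ρ1 ← -1/3·ρ1
  [  1   -6   0   0  -4/3 ]
  [  3    9   9  -3    -3 ]
  [ 13  -36  14  -3   -15 ]
  [ 11  -36  10  -2   -13 ]
ρ2 ← ρ2 − 3·ρ1
  [  1   -6   0   0  -4/3 ]
  [  0   27   9  -3     1 ]
  [ 13  -36  14  -3   -15 ]
  [ 11  -36  10  -2   -13 ]
ρ3 ← ρ3 − 13·ρ1
  [  1   -6   0   0  -4/3 ]
  [  0   27   9  -3     1 ]
  [  0   42  14  -3   7/3 ]
  [ 11  -36  10  -2   -13 ]
ρ4 ← ρ4 − 11·ρ1
  [ 1  -6   0   0  -4/3 ]
  [ 0  27   9  -3     1 ]
  [ 0  42  14  -3   7/3 ]
  [ 0  30  10  -2   5/3 ]
ρ2 ← 1/27·ρ2
  [ 1  -6    0     0  -4/3 ]
  [ 0   1  1/3  -1/9  1/27 ]
  [ 0  42   14    -3   7/3 ]
  [ 0  30   10    -2   5/3 ]
ρ3 ← ρ3 − 42·ρ2
  [ 1  -6    0     0  -4/3 ]
  [ 0   1  1/3  -1/9  1/27 ]
  [ 0   0    0   5/3   7/9 ]
  [ 0  30   10    -2   5/3 ]
ρ4 ← ρ4 − 30·ρ2
  [ 1  -6    0     0  -4/3 ]
  [ 0   1  1/3  -1/9  1/27 ]
  [ 0   0    0   5/3   7/9 ]
  [ 0   0    0   4/3   5/9 ]
ρ3 ← 3/5·ρ3
  [ 1  -6    0     0  -4/3 ]
  [ 0   1  1/3  -1/9  1/27 ]
  [ 0   0    0     1  7/15 ]
  [ 0   0    0   4/3   5/9 ]
ρ4 ← ρ4 − 4/3·ρ3
  [ 1  -6    0     0   -4/3 ]
  [ 0   1  1/3  -1/9   1/27 ]
  [ 0   0    0     1   7/15 ]
  [ 0   0    0     0  -1/15 ]
ρ4 ← -15·ρ4
  [ 1  -6    0     0  -4/3 ]
  [ 0   1  1/3  -1/9  1/27 ]
  [ 0   0    0     1  7/15 ]
  [ 0   0    0     0     1 ]
ρ3 ← ρ3 − 7/15·ρ4
  [ 1  -6    0     0  -4/3 ]
  [ 0   1  1/3  -1/9  1/27 ]
  [ 0   0    0     1     0 ]
  [ 0   0    0     0     1 ]
ρ2 ← ρ2 − 1/27·ρ4
  [ 1  -6    0     0  -4/3 ]
  [ 0   1  1/3  -1/9     0 ]
  [ 0   0    0     1     0 ]
  [ 0   0    0     0     1 ]
ρ1 ← ρ1 + 4/3·ρ4
  [ 1  -6    0     0  0 ]
  [ 0   1  1/3  -1/9  0 ]
  [ 0   0    0     1  0 ]
  [ 0   0    0     0  1 ]
ρ2 ← ρ2 + 1/9·ρ3
  [ 1  -6    0  0  0 ]
  [ 0   1  1/3  0  0 ]
  [ 0   0    0  1  0 ]
  [ 0   0    0  0  1 ]
ρ1 ← ρ1 + 6·ρ2
  [ 1  0    2  0  0 ]
  [ 0  1  1/3  0  0 ]
  [ 0  0    0  1  0 ]
  [ 0  0    0  0  1 ]
The reduced form has 4 nonzero rows.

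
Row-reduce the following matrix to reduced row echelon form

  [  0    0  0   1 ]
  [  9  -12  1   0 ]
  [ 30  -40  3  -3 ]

[[1, -4/3, 0, 0], [0, 0, 1, 0], [0, 0, 0, 1]]

ρ1 <-> ρ2
  [  9  -12  1   0 ]
  [  0    0  0   1 ]
  [ 30  -40  3  -3 ]
ρ1 → 1/9·ρ1
  [  1  -4/3  1/9   0 ]
  [  0     0    0   1 ]
  [ 30   -40    3  -3 ]
ρ3 → ρ3 − 30·ρ1
  [ 1  -4/3   1/9   0 ]
  [ 0     0     0   1 ]
  [ 0     0  -1/3  -3 ]
ρ2 <-> ρ3
  [ 1  -4/3   1/9   0 ]
  [ 0     0  -1/3  -3 ]
  [ 0     0     0   1 ]
ρ2 → -3·ρ2
  [ 1  -4/3  1/9  0 ]
  [ 0     0    1  9 ]
  [ 0     0    0  1 ]
ρ2 → ρ2 − 9·ρ3
  [ 1  -4/3  1/9  0 ]
  [ 0     0    1  0 ]
  [ 0     0    0  1 ]
ρ1 → ρ1 − 1/9·ρ2
  [ 1  -4/3  0  0 ]
  [ 0     0  1  0 ]
  [ 0     0  0  1 ]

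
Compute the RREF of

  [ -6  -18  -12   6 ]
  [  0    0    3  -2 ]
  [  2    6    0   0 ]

ρ1 → -1/6·ρ1
  [ 1  3  2  -1 ]
  [ 0  0  3  -2 ]
  [ 2  6  0   0 ]
ρ3 → ρ3 − 2·ρ1
  [ 1  3   2  -1 ]
  [ 0  0   3  -2 ]
  [ 0  0  -4   2 ]
ρ2 → 1/3·ρ2
  [ 1  3   2    -1 ]
  [ 0  0   1  -2/3 ]
  [ 0  0  -4     2 ]
ρ3 → ρ3 + 4·ρ2
  [ 1  3  2    -1 ]
  [ 0  0  1  -2/3 ]
  [ 0  0  0  -2/3 ]
ρ3 → -3/2·ρ3
  [ 1  3  2    -1 ]
  [ 0  0  1  -2/3 ]
  [ 0  0  0     1 ]
ρ2 → ρ2 + 2/3·ρ3
  [ 1  3  2  -1 ]
  [ 0  0  1   0 ]
  [ 0  0  0   1 ]
ρ1 → ρ1 + ρ3
  [ 1  3  2  0 ]
  [ 0  0  1  0 ]
  [ 0  0  0  1 ]
ρ1 → ρ1 − 2·ρ2
  [ 1  3  0  0 ]
  [ 0  0  1  0 ]
  [ 0  0  0  1 ]

[[1, 3, 0, 0], [0, 0, 1, 0], [0, 0, 0, 1]]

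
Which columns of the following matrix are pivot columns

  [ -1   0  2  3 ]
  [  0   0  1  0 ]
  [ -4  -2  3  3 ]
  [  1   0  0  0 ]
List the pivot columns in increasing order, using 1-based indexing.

R1 := -1·R1
R3 := R3 + 4·R1
R4 := R4 − R1
R2 <-> R3
R2 := -1/2·R2
R4 := R4 − 2·R3
R4 := 1/3·R4
R2 := R2 − 9/2·R4
R1 := R1 + 3·R4
R2 := R2 − 5/2·R3
R1 := R1 + 2·R3
Pivot columns are the columns containing a leading 1.

1, 2, 3, 4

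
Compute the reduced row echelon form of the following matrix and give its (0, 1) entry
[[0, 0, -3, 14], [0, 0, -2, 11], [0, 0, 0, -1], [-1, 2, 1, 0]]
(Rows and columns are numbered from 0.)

r1 <=> r4
  [ -1  2   1   0 ]
  [  0  0  -2  11 ]
  [  0  0   0  -1 ]
  [  0  0  -3  14 ]
r1 → -1·r1
  [ 1  -2  -1   0 ]
  [ 0   0  -2  11 ]
  [ 0   0   0  -1 ]
  [ 0   0  -3  14 ]
r2 → -1/2·r2
  [ 1  -2  -1      0 ]
  [ 0   0   1  -11/2 ]
  [ 0   0   0     -1 ]
  [ 0   0  -3     14 ]
r4 → r4 + 3·r2
  [ 1  -2  -1      0 ]
  [ 0   0   1  -11/2 ]
  [ 0   0   0     -1 ]
  [ 0   0   0   -5/2 ]
r3 → -1·r3
  [ 1  -2  -1      0 ]
  [ 0   0   1  -11/2 ]
  [ 0   0   0      1 ]
  [ 0   0   0   -5/2 ]
r4 → r4 + 5/2·r3
  [ 1  -2  -1      0 ]
  [ 0   0   1  -11/2 ]
  [ 0   0   0      1 ]
  [ 0   0   0      0 ]
r2 → r2 + 11/2·r3
  [ 1  -2  -1  0 ]
  [ 0   0   1  0 ]
  [ 0   0   0  1 ]
  [ 0   0   0  0 ]
r1 → r1 + r2
  [ 1  -2  0  0 ]
  [ 0   0  1  0 ]
  [ 0   0  0  1 ]
  [ 0   0  0  0 ]

-2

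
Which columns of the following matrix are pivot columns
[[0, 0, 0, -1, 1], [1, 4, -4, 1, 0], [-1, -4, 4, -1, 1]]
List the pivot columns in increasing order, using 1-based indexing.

1, 4, 5

r1 <-> r2
  [  1   4  -4   1  0 ]
  [  0   0   0  -1  1 ]
  [ -1  -4   4  -1  1 ]
r3 ← r3 + r1
  [ 1  4  -4   1  0 ]
  [ 0  0   0  -1  1 ]
  [ 0  0   0   0  1 ]
r2 ← -1·r2
  [ 1  4  -4  1   0 ]
  [ 0  0   0  1  -1 ]
  [ 0  0   0  0   1 ]
r2 ← r2 + r3
  [ 1  4  -4  1  0 ]
  [ 0  0   0  1  0 ]
  [ 0  0   0  0  1 ]
r1 ← r1 − r2
  [ 1  4  -4  0  0 ]
  [ 0  0   0  1  0 ]
  [ 0  0   0  0  1 ]
Pivot columns are the columns containing a leading 1.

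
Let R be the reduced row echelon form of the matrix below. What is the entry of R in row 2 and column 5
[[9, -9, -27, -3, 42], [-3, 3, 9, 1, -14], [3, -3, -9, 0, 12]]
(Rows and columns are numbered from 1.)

R1 -> 1/9·R1
  [  1  -1  -3  -1/3  14/3 ]
  [ -3   3   9     1   -14 ]
  [  3  -3  -9     0    12 ]
R2 -> R2 + 3·R1
  [ 1  -1  -3  -1/3  14/3 ]
  [ 0   0   0     0     0 ]
  [ 3  -3  -9     0    12 ]
R3 -> R3 − 3·R1
  [ 1  -1  -3  -1/3  14/3 ]
  [ 0   0   0     0     0 ]
  [ 0   0   0     1    -2 ]
R2 ↔ R3
  [ 1  -1  -3  -1/3  14/3 ]
  [ 0   0   0     1    -2 ]
  [ 0   0   0     0     0 ]
R1 -> R1 + 1/3·R2
  [ 1  -1  -3  0   4 ]
  [ 0   0   0  1  -2 ]
  [ 0   0   0  0   0 ]

-2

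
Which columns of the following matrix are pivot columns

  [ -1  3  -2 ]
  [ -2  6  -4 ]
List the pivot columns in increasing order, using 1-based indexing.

R1 := -1·R1
R2 := R2 + 2·R1
Pivot columns are the columns containing a leading 1.

1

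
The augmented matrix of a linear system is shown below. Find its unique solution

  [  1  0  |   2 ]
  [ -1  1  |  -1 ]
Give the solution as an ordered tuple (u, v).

(2, 1)

Add ρ1 to ρ2.
  [ 1  0  |  2 ]
  [ 0  1  |  1 ]
Reading off the last column: u = 2, v = 1.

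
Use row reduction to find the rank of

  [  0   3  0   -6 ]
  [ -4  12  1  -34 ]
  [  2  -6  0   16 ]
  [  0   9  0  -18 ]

rank = 3

ρ1 ↔ ρ2
  [ -4  12  1  -34 ]
  [  0   3  0   -6 ]
  [  2  -6  0   16 ]
  [  0   9  0  -18 ]
ρ1 → -1/4·ρ1
  [ 1  -3  -1/4  17/2 ]
  [ 0   3     0    -6 ]
  [ 2  -6     0    16 ]
  [ 0   9     0   -18 ]
ρ3 → ρ3 − 2·ρ1
  [ 1  -3  -1/4  17/2 ]
  [ 0   3     0    -6 ]
  [ 0   0   1/2    -1 ]
  [ 0   9     0   -18 ]
ρ2 → 1/3·ρ2
  [ 1  -3  -1/4  17/2 ]
  [ 0   1     0    -2 ]
  [ 0   0   1/2    -1 ]
  [ 0   9     0   -18 ]
ρ4 → ρ4 − 9·ρ2
  [ 1  -3  -1/4  17/2 ]
  [ 0   1     0    -2 ]
  [ 0   0   1/2    -1 ]
  [ 0   0     0     0 ]
ρ3 → 2·ρ3
  [ 1  -3  -1/4  17/2 ]
  [ 0   1     0    -2 ]
  [ 0   0     1    -2 ]
  [ 0   0     0     0 ]
ρ1 → ρ1 + 1/4·ρ3
  [ 1  -3  0   8 ]
  [ 0   1  0  -2 ]
  [ 0   0  1  -2 ]
  [ 0   0  0   0 ]
ρ1 → ρ1 + 3·ρ2
  [ 1  0  0   2 ]
  [ 0  1  0  -2 ]
  [ 0  0  1  -2 ]
  [ 0  0  0   0 ]
The reduced form has 3 nonzero rows.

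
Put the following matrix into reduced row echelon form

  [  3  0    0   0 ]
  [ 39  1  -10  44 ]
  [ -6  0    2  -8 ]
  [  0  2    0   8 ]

[[1, 0, 0, 0], [0, 1, 0, 4], [0, 0, 1, -4], [0, 0, 0, 0]]

R1 -> 1/3·R1
  [  1  0    0   0 ]
  [ 39  1  -10  44 ]
  [ -6  0    2  -8 ]
  [  0  2    0   8 ]
R2 -> R2 − 39·R1
  [  1  0    0   0 ]
  [  0  1  -10  44 ]
  [ -6  0    2  -8 ]
  [  0  2    0   8 ]
R3 -> R3 + 6·R1
  [ 1  0    0   0 ]
  [ 0  1  -10  44 ]
  [ 0  0    2  -8 ]
  [ 0  2    0   8 ]
R4 -> R4 − 2·R2
  [ 1  0    0    0 ]
  [ 0  1  -10   44 ]
  [ 0  0    2   -8 ]
  [ 0  0   20  -80 ]
R3 -> 1/2·R3
  [ 1  0    0    0 ]
  [ 0  1  -10   44 ]
  [ 0  0    1   -4 ]
  [ 0  0   20  -80 ]
R4 -> R4 − 20·R3
  [ 1  0    0   0 ]
  [ 0  1  -10  44 ]
  [ 0  0    1  -4 ]
  [ 0  0    0   0 ]
R2 -> R2 + 10·R3
  [ 1  0  0   0 ]
  [ 0  1  0   4 ]
  [ 0  0  1  -4 ]
  [ 0  0  0   0 ]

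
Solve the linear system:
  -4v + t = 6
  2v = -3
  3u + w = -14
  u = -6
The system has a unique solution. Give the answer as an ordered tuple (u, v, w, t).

Form the augmented matrix and row-reduce:
  [ 0  -4  0  1  |    6 ]
  [ 0   2  0  0  |   -3 ]
  [ 3   0  1  0  |  -14 ]
  [ 1   0  0  0  |   -6 ]
Swap R1 and R3.
Multiply R1 by 1/3.
Subtract R1 from R4.
Multiply R2 by 1/2.
Add 4 times R2 to R3.
Swap R3 and R4.
Multiply R3 by -3.
Subtract 1/3 times R3 from R1.
Reading off the last column: u = -6, v = -3/2, w = 4, t = 0.

(-6, -3/2, 4, 0)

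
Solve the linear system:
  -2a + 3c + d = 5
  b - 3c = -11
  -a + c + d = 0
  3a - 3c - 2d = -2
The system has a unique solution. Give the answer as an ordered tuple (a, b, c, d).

(1, -2, 3, -2)

Form the augmented matrix and row-reduce:
  [ -2  0   3   1  |    5 ]
  [  0  1  -3   0  |  -11 ]
  [ -1  0   1   1  |    0 ]
  [  3  0  -3  -2  |   -2 ]
ρ1 ← -1/2·ρ1
  [  1  0  -3/2  -1/2  |  -5/2 ]
  [  0  1    -3     0  |   -11 ]
  [ -1  0     1     1  |     0 ]
  [  3  0    -3    -2  |    -2 ]
ρ3 ← ρ3 + ρ1
  [ 1  0  -3/2  -1/2  |  -5/2 ]
  [ 0  1    -3     0  |   -11 ]
  [ 0  0  -1/2   1/2  |  -5/2 ]
  [ 3  0    -3    -2  |    -2 ]
ρ4 ← ρ4 − 3·ρ1
  [ 1  0  -3/2  -1/2  |  -5/2 ]
  [ 0  1    -3     0  |   -11 ]
  [ 0  0  -1/2   1/2  |  -5/2 ]
  [ 0  0   3/2  -1/2  |  11/2 ]
ρ3 ← -2·ρ3
  [ 1  0  -3/2  -1/2  |  -5/2 ]
  [ 0  1    -3     0  |   -11 ]
  [ 0  0     1    -1  |     5 ]
  [ 0  0   3/2  -1/2  |  11/2 ]
ρ4 ← ρ4 − 3/2·ρ3
  [ 1  0  -3/2  -1/2  |  -5/2 ]
  [ 0  1    -3     0  |   -11 ]
  [ 0  0     1    -1  |     5 ]
  [ 0  0     0     1  |    -2 ]
ρ3 ← ρ3 + ρ4
  [ 1  0  -3/2  -1/2  |  -5/2 ]
  [ 0  1    -3     0  |   -11 ]
  [ 0  0     1     0  |     3 ]
  [ 0  0     0     1  |    -2 ]
ρ1 ← ρ1 + 1/2·ρ4
  [ 1  0  -3/2  0  |  -7/2 ]
  [ 0  1    -3  0  |   -11 ]
  [ 0  0     1  0  |     3 ]
  [ 0  0     0  1  |    -2 ]
ρ2 ← ρ2 + 3·ρ3
  [ 1  0  -3/2  0  |  -7/2 ]
  [ 0  1     0  0  |    -2 ]
  [ 0  0     1  0  |     3 ]
  [ 0  0     0  1  |    -2 ]
ρ1 ← ρ1 + 3/2·ρ3
  [ 1  0  0  0  |   1 ]
  [ 0  1  0  0  |  -2 ]
  [ 0  0  1  0  |   3 ]
  [ 0  0  0  1  |  -2 ]
Reading off the last column: a = 1, b = -2, c = 3, d = -2.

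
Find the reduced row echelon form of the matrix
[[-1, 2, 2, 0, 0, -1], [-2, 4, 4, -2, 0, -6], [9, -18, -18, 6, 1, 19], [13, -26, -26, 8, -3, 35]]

ρ1 -> -1·ρ1
  [  1   -2   -2   0   0   1 ]
  [ -2    4    4  -2   0  -6 ]
  [  9  -18  -18   6   1  19 ]
  [ 13  -26  -26   8  -3  35 ]
ρ2 -> ρ2 + 2·ρ1
  [  1   -2   -2   0   0   1 ]
  [  0    0    0  -2   0  -4 ]
  [  9  -18  -18   6   1  19 ]
  [ 13  -26  -26   8  -3  35 ]
ρ3 -> ρ3 − 9·ρ1
  [  1   -2   -2   0   0   1 ]
  [  0    0    0  -2   0  -4 ]
  [  0    0    0   6   1  10 ]
  [ 13  -26  -26   8  -3  35 ]
ρ4 -> ρ4 − 13·ρ1
  [ 1  -2  -2   0   0   1 ]
  [ 0   0   0  -2   0  -4 ]
  [ 0   0   0   6   1  10 ]
  [ 0   0   0   8  -3  22 ]
ρ2 -> -1/2·ρ2
  [ 1  -2  -2  0   0   1 ]
  [ 0   0   0  1   0   2 ]
  [ 0   0   0  6   1  10 ]
  [ 0   0   0  8  -3  22 ]
ρ3 -> ρ3 − 6·ρ2
  [ 1  -2  -2  0   0   1 ]
  [ 0   0   0  1   0   2 ]
  [ 0   0   0  0   1  -2 ]
  [ 0   0   0  8  -3  22 ]
ρ4 -> ρ4 − 8·ρ2
  [ 1  -2  -2  0   0   1 ]
  [ 0   0   0  1   0   2 ]
  [ 0   0   0  0   1  -2 ]
  [ 0   0   0  0  -3   6 ]
ρ4 -> ρ4 + 3·ρ3
  [ 1  -2  -2  0  0   1 ]
  [ 0   0   0  1  0   2 ]
  [ 0   0   0  0  1  -2 ]
  [ 0   0   0  0  0   0 ]

[[1, -2, -2, 0, 0, 1], [0, 0, 0, 1, 0, 2], [0, 0, 0, 0, 1, -2], [0, 0, 0, 0, 0, 0]]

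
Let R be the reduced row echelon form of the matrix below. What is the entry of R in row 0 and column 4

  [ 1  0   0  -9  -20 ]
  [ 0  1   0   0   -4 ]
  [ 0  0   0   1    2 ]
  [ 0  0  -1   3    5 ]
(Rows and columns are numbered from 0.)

-2

R3 <-> R4
  [ 1  0   0  -9  -20 ]
  [ 0  1   0   0   -4 ]
  [ 0  0  -1   3    5 ]
  [ 0  0   0   1    2 ]
R3 := -1·R3
  [ 1  0  0  -9  -20 ]
  [ 0  1  0   0   -4 ]
  [ 0  0  1  -3   -5 ]
  [ 0  0  0   1    2 ]
R3 := R3 + 3·R4
  [ 1  0  0  -9  -20 ]
  [ 0  1  0   0   -4 ]
  [ 0  0  1   0    1 ]
  [ 0  0  0   1    2 ]
R1 := R1 + 9·R4
  [ 1  0  0  0  -2 ]
  [ 0  1  0  0  -4 ]
  [ 0  0  1  0   1 ]
  [ 0  0  0  1   2 ]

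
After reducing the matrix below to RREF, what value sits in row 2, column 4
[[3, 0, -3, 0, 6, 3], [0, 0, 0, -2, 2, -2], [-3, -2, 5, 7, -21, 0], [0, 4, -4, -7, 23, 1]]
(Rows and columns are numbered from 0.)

ρ1 := 1/3·ρ1
  [  1   0  -1   0    2   1 ]
  [  0   0   0  -2    2  -2 ]
  [ -3  -2   5   7  -21   0 ]
  [  0   4  -4  -7   23   1 ]
ρ3 := ρ3 + 3·ρ1
  [ 1   0  -1   0    2   1 ]
  [ 0   0   0  -2    2  -2 ]
  [ 0  -2   2   7  -15   3 ]
  [ 0   4  -4  -7   23   1 ]
ρ2 <-> ρ3
  [ 1   0  -1   0    2   1 ]
  [ 0  -2   2   7  -15   3 ]
  [ 0   0   0  -2    2  -2 ]
  [ 0   4  -4  -7   23   1 ]
ρ2 := -1/2·ρ2
  [ 1  0  -1     0     2     1 ]
  [ 0  1  -1  -7/2  15/2  -3/2 ]
  [ 0  0   0    -2     2    -2 ]
  [ 0  4  -4    -7    23     1 ]
ρ4 := ρ4 − 4·ρ2
  [ 1  0  -1     0     2     1 ]
  [ 0  1  -1  -7/2  15/2  -3/2 ]
  [ 0  0   0    -2     2    -2 ]
  [ 0  0   0     7    -7     7 ]
ρ3 := -1/2·ρ3
  [ 1  0  -1     0     2     1 ]
  [ 0  1  -1  -7/2  15/2  -3/2 ]
  [ 0  0   0     1    -1     1 ]
  [ 0  0   0     7    -7     7 ]
ρ4 := ρ4 − 7·ρ3
  [ 1  0  -1     0     2     1 ]
  [ 0  1  -1  -7/2  15/2  -3/2 ]
  [ 0  0   0     1    -1     1 ]
  [ 0  0   0     0     0     0 ]
ρ2 := ρ2 + 7/2·ρ3
  [ 1  0  -1  0   2  1 ]
  [ 0  1  -1  0   4  2 ]
  [ 0  0   0  1  -1  1 ]
  [ 0  0   0  0   0  0 ]

-1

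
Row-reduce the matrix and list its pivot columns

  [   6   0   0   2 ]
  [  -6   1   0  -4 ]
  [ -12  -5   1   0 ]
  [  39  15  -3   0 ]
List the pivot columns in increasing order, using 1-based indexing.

1, 2, 3, 4

Multiply R1 by 1/6.
  [   1   0   0  1/3 ]
  [  -6   1   0   -4 ]
  [ -12  -5   1    0 ]
  [  39  15  -3    0 ]
Add 6 times R1 to R2.
  [   1   0   0  1/3 ]
  [   0   1   0   -2 ]
  [ -12  -5   1    0 ]
  [  39  15  -3    0 ]
Add 12 times R1 to R3.
  [  1   0   0  1/3 ]
  [  0   1   0   -2 ]
  [  0  -5   1    4 ]
  [ 39  15  -3    0 ]
Subtract 39 times R1 from R4.
  [ 1   0   0  1/3 ]
  [ 0   1   0   -2 ]
  [ 0  -5   1    4 ]
  [ 0  15  -3  -13 ]
Add 5 times R2 to R3.
  [ 1   0   0  1/3 ]
  [ 0   1   0   -2 ]
  [ 0   0   1   -6 ]
  [ 0  15  -3  -13 ]
Subtract 15 times R2 from R4.
  [ 1  0   0  1/3 ]
  [ 0  1   0   -2 ]
  [ 0  0   1   -6 ]
  [ 0  0  -3   17 ]
Add 3 times R3 to R4.
  [ 1  0  0  1/3 ]
  [ 0  1  0   -2 ]
  [ 0  0  1   -6 ]
  [ 0  0  0   -1 ]
Multiply R4 by -1.
  [ 1  0  0  1/3 ]
  [ 0  1  0   -2 ]
  [ 0  0  1   -6 ]
  [ 0  0  0    1 ]
Add 6 times R4 to R3.
  [ 1  0  0  1/3 ]
  [ 0  1  0   -2 ]
  [ 0  0  1    0 ]
  [ 0  0  0    1 ]
Add 2 times R4 to R2.
  [ 1  0  0  1/3 ]
  [ 0  1  0    0 ]
  [ 0  0  1    0 ]
  [ 0  0  0    1 ]
Subtract 1/3 times R4 from R1.
  [ 1  0  0  0 ]
  [ 0  1  0  0 ]
  [ 0  0  1  0 ]
  [ 0  0  0  1 ]
Pivot columns are the columns containing a leading 1.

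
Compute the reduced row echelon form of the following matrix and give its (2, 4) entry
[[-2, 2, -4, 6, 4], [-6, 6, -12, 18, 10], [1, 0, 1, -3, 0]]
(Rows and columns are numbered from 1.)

0

R1 ← -1/2·R1
  [  1  -1    2  -3  -2 ]
  [ -6   6  -12  18  10 ]
  [  1   0    1  -3   0 ]
R2 ← R2 + 6·R1
  [ 1  -1  2  -3  -2 ]
  [ 0   0  0   0  -2 ]
  [ 1   0  1  -3   0 ]
R3 ← R3 − R1
  [ 1  -1   2  -3  -2 ]
  [ 0   0   0   0  -2 ]
  [ 0   1  -1   0   2 ]
R2 <-> R3
  [ 1  -1   2  -3  -2 ]
  [ 0   1  -1   0   2 ]
  [ 0   0   0   0  -2 ]
R3 ← -1/2·R3
  [ 1  -1   2  -3  -2 ]
  [ 0   1  -1   0   2 ]
  [ 0   0   0   0   1 ]
R2 ← R2 − 2·R3
  [ 1  -1   2  -3  -2 ]
  [ 0   1  -1   0   0 ]
  [ 0   0   0   0   1 ]
R1 ← R1 + 2·R3
  [ 1  -1   2  -3  0 ]
  [ 0   1  -1   0  0 ]
  [ 0   0   0   0  1 ]
R1 ← R1 + R2
  [ 1  0   1  -3  0 ]
  [ 0  1  -1   0  0 ]
  [ 0  0   0   0  1 ]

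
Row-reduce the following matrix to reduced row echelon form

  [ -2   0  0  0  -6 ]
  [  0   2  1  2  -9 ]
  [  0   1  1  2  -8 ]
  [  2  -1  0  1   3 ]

R1 → -1/2·R1
R4 → R4 − 2·R1
R2 → 1/2·R2
R3 → R3 − R2
R4 → R4 + R2
R3 → 2·R3
R4 → R4 − 1/2·R3
R3 → R3 − 2·R4
R2 → R2 − R4
R2 → R2 − 1/2·R3

[[1, 0, 0, 0, 3], [0, 1, 0, 0, -1], [0, 0, 1, 0, 1], [0, 0, 0, 1, -4]]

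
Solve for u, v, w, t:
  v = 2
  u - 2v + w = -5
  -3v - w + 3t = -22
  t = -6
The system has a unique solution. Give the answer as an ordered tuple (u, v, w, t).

Form the augmented matrix and row-reduce:
  [ 0   1   0  0  |    2 ]
  [ 1  -2   1  0  |   -5 ]
  [ 0  -3  -1  3  |  -22 ]
  [ 0   0   0  1  |   -6 ]
ρ1 ↔ ρ2
  [ 1  -2   1  0  |   -5 ]
  [ 0   1   0  0  |    2 ]
  [ 0  -3  -1  3  |  -22 ]
  [ 0   0   0  1  |   -6 ]
ρ3 := ρ3 + 3·ρ2
  [ 1  -2   1  0  |   -5 ]
  [ 0   1   0  0  |    2 ]
  [ 0   0  -1  3  |  -16 ]
  [ 0   0   0  1  |   -6 ]
ρ3 := -1·ρ3
  [ 1  -2  1   0  |  -5 ]
  [ 0   1  0   0  |   2 ]
  [ 0   0  1  -3  |  16 ]
  [ 0   0  0   1  |  -6 ]
ρ3 := ρ3 + 3·ρ4
  [ 1  -2  1  0  |  -5 ]
  [ 0   1  0  0  |   2 ]
  [ 0   0  1  0  |  -2 ]
  [ 0   0  0  1  |  -6 ]
ρ1 := ρ1 − ρ3
  [ 1  -2  0  0  |  -3 ]
  [ 0   1  0  0  |   2 ]
  [ 0   0  1  0  |  -2 ]
  [ 0   0  0  1  |  -6 ]
ρ1 := ρ1 + 2·ρ2
  [ 1  0  0  0  |   1 ]
  [ 0  1  0  0  |   2 ]
  [ 0  0  1  0  |  -2 ]
  [ 0  0  0  1  |  -6 ]
Reading off the last column: u = 1, v = 2, w = -2, t = -6.

(1, 2, -2, -6)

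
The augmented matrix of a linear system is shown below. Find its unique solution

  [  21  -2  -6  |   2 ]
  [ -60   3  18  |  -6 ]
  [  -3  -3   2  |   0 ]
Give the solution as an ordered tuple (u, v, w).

(2, 2, 6)

R1 -> 1/21·R1
  [   1  -2/21  -2/7  |  2/21 ]
  [ -60      3    18  |    -6 ]
  [  -3     -3     2  |     0 ]
R2 -> R2 + 60·R1
  [  1  -2/21  -2/7  |  2/21 ]
  [  0  -19/7   6/7  |  -2/7 ]
  [ -3     -3     2  |     0 ]
R3 -> R3 + 3·R1
  [ 1  -2/21  -2/7  |  2/21 ]
  [ 0  -19/7   6/7  |  -2/7 ]
  [ 0  -23/7   8/7  |   2/7 ]
R2 -> -7/19·R2
  [ 1  -2/21   -2/7  |  2/21 ]
  [ 0      1  -6/19  |  2/19 ]
  [ 0  -23/7    8/7  |   2/7 ]
R3 -> R3 + 23/7·R2
  [ 1  -2/21   -2/7  |   2/21 ]
  [ 0      1  -6/19  |   2/19 ]
  [ 0      0   2/19  |  12/19 ]
R3 -> 19/2·R3
  [ 1  -2/21   -2/7  |  2/21 ]
  [ 0      1  -6/19  |  2/19 ]
  [ 0      0      1  |     6 ]
R2 -> R2 + 6/19·R3
  [ 1  -2/21  -2/7  |  2/21 ]
  [ 0      1     0  |     2 ]
  [ 0      0     1  |     6 ]
R1 -> R1 + 2/7·R3
  [ 1  -2/21  0  |  38/21 ]
  [ 0      1  0  |      2 ]
  [ 0      0  1  |      6 ]
R1 -> R1 + 2/21·R2
  [ 1  0  0  |  2 ]
  [ 0  1  0  |  2 ]
  [ 0  0  1  |  6 ]
Reading off the last column: u = 2, v = 2, w = 6.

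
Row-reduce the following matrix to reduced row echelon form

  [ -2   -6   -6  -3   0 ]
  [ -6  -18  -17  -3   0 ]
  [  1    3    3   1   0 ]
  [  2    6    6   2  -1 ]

[[1, 3, 0, 0, 0], [0, 0, 1, 0, 0], [0, 0, 0, 1, 0], [0, 0, 0, 0, 1]]

R1 := -1/2·R1
  [  1    3    3  3/2   0 ]
  [ -6  -18  -17   -3   0 ]
  [  1    3    3    1   0 ]
  [  2    6    6    2  -1 ]
R2 := R2 + 6·R1
  [ 1  3  3  3/2   0 ]
  [ 0  0  1    6   0 ]
  [ 1  3  3    1   0 ]
  [ 2  6  6    2  -1 ]
R3 := R3 − R1
  [ 1  3  3   3/2   0 ]
  [ 0  0  1     6   0 ]
  [ 0  0  0  -1/2   0 ]
  [ 2  6  6     2  -1 ]
R4 := R4 − 2·R1
  [ 1  3  3   3/2   0 ]
  [ 0  0  1     6   0 ]
  [ 0  0  0  -1/2   0 ]
  [ 0  0  0    -1  -1 ]
R3 := -2·R3
  [ 1  3  3  3/2   0 ]
  [ 0  0  1    6   0 ]
  [ 0  0  0    1   0 ]
  [ 0  0  0   -1  -1 ]
R4 := R4 + R3
  [ 1  3  3  3/2   0 ]
  [ 0  0  1    6   0 ]
  [ 0  0  0    1   0 ]
  [ 0  0  0    0  -1 ]
R4 := -1·R4
  [ 1  3  3  3/2  0 ]
  [ 0  0  1    6  0 ]
  [ 0  0  0    1  0 ]
  [ 0  0  0    0  1 ]
R2 := R2 − 6·R3
  [ 1  3  3  3/2  0 ]
  [ 0  0  1    0  0 ]
  [ 0  0  0    1  0 ]
  [ 0  0  0    0  1 ]
R1 := R1 − 3/2·R3
  [ 1  3  3  0  0 ]
  [ 0  0  1  0  0 ]
  [ 0  0  0  1  0 ]
  [ 0  0  0  0  1 ]
R1 := R1 − 3·R2
  [ 1  3  0  0  0 ]
  [ 0  0  1  0  0 ]
  [ 0  0  0  1  0 ]
  [ 0  0  0  0  1 ]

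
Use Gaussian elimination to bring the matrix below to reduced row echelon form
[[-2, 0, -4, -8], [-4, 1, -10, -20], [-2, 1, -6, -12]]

Multiply R1 by -1/2.
  [  1  0    2    4 ]
  [ -4  1  -10  -20 ]
  [ -2  1   -6  -12 ]
Add 4 times R1 to R2.
  [  1  0   2    4 ]
  [  0  1  -2   -4 ]
  [ -2  1  -6  -12 ]
Add 2 times R1 to R3.
  [ 1  0   2   4 ]
  [ 0  1  -2  -4 ]
  [ 0  1  -2  -4 ]
Subtract R2 from R3.
  [ 1  0   2   4 ]
  [ 0  1  -2  -4 ]
  [ 0  0   0   0 ]

[[1, 0, 2, 4], [0, 1, -2, -4], [0, 0, 0, 0]]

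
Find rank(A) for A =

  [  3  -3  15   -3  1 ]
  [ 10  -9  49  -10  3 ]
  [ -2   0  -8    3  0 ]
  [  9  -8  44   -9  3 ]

rank = 4

R1 := 1/3·R1
  [  1  -1   5   -1  1/3 ]
  [ 10  -9  49  -10    3 ]
  [ -2   0  -8    3    0 ]
  [  9  -8  44   -9    3 ]
R2 := R2 − 10·R1
  [  1  -1   5  -1   1/3 ]
  [  0   1  -1   0  -1/3 ]
  [ -2   0  -8   3     0 ]
  [  9  -8  44  -9     3 ]
R3 := R3 + 2·R1
  [ 1  -1   5  -1   1/3 ]
  [ 0   1  -1   0  -1/3 ]
  [ 0  -2   2   1   2/3 ]
  [ 9  -8  44  -9     3 ]
R4 := R4 − 9·R1
  [ 1  -1   5  -1   1/3 ]
  [ 0   1  -1   0  -1/3 ]
  [ 0  -2   2   1   2/3 ]
  [ 0   1  -1   0     0 ]
R3 := R3 + 2·R2
  [ 1  -1   5  -1   1/3 ]
  [ 0   1  -1   0  -1/3 ]
  [ 0   0   0   1     0 ]
  [ 0   1  -1   0     0 ]
R4 := R4 − R2
  [ 1  -1   5  -1   1/3 ]
  [ 0   1  -1   0  -1/3 ]
  [ 0   0   0   1     0 ]
  [ 0   0   0   0   1/3 ]
R4 := 3·R4
  [ 1  -1   5  -1   1/3 ]
  [ 0   1  -1   0  -1/3 ]
  [ 0   0   0   1     0 ]
  [ 0   0   0   0     1 ]
R2 := R2 + 1/3·R4
  [ 1  -1   5  -1  1/3 ]
  [ 0   1  -1   0    0 ]
  [ 0   0   0   1    0 ]
  [ 0   0   0   0    1 ]
R1 := R1 − 1/3·R4
  [ 1  -1   5  -1  0 ]
  [ 0   1  -1   0  0 ]
  [ 0   0   0   1  0 ]
  [ 0   0   0   0  1 ]
R1 := R1 + R3
  [ 1  -1   5  0  0 ]
  [ 0   1  -1  0  0 ]
  [ 0   0   0  1  0 ]
  [ 0   0   0  0  1 ]
R1 := R1 + R2
  [ 1  0   4  0  0 ]
  [ 0  1  -1  0  0 ]
  [ 0  0   0  1  0 ]
  [ 0  0   0  0  1 ]
The reduced form has 4 nonzero rows.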